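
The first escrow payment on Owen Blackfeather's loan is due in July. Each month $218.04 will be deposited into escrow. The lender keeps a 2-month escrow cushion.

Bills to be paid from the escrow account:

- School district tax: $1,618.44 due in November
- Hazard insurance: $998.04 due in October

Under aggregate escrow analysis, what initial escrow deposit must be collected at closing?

Cushion = 2 × $218.04 = $436.08
Trial balance (start $0, +$218.04 each month, − disbursements):
  Jul: +$218.04 → $218.04
  Aug: +$218.04 → $436.08
  Sep: +$218.04 → $654.12
  Oct: +$218.04 − $998.04 → -$125.88
  Nov: +$218.04 − $1,618.44 → -$1,526.28
  Dec: +$218.04 → -$1,308.24
  Jan: +$218.04 → -$1,090.20
  Feb: +$218.04 → -$872.16
  Mar: +$218.04 → -$654.12
  Apr: +$218.04 → -$436.08
  May: +$218.04 → -$218.04
  Jun: +$218.04 → $0.00
Lowest trial balance = -$1,526.28 (Nov)
Initial deposit = cushion − low point = $436.08 − (-$1,526.28) = $1,962.36

$1,962.36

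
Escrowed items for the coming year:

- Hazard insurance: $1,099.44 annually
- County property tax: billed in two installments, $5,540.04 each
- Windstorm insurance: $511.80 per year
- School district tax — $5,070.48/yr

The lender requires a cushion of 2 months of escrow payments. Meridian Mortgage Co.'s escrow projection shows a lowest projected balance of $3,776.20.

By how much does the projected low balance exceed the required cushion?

$815.90

Hazard insurance: $1,099.44 per year
County property tax: $5,540.04 × 2 = $11,080.08 per year
Windstorm insurance: $511.80 per year
School district tax: $5,070.48 per year
Annual escrow total = $17,761.80
Monthly = $17,761.80 / 12 = $1,480.15
Cushion = 2 × $1,480.15 = $2,960.30
Surplus = $3,776.20 − $2,960.30 = $815.90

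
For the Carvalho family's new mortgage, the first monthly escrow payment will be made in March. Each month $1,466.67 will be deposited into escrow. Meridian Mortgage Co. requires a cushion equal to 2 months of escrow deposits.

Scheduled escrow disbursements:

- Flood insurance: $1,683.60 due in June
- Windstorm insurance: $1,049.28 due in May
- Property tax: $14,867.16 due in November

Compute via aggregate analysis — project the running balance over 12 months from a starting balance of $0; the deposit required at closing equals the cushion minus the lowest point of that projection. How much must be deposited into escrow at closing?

Cushion = 2 × $1,466.67 = $2,933.34
Trial balance (start $0, +$1,466.67 each month, − disbursements):
  Mar: +$1,466.67 → $1,466.67
  Apr: +$1,466.67 → $2,933.34
  May: +$1,466.67 − $1,049.28 → $3,350.73
  Jun: +$1,466.67 − $1,683.60 → $3,133.80
  Jul: +$1,466.67 → $4,600.47
  Aug: +$1,466.67 → $6,067.14
  Sep: +$1,466.67 → $7,533.81
  Oct: +$1,466.67 → $9,000.48
  Nov: +$1,466.67 − $14,867.16 → -$4,400.01
  Dec: +$1,466.67 → -$2,933.34
  Jan: +$1,466.67 → -$1,466.67
  Feb: +$1,466.67 → $0.00
Lowest trial balance = -$4,400.01 (Nov)
Initial deposit = cushion − low point = $2,933.34 − (-$4,400.01) = $7,333.35

$7,333.35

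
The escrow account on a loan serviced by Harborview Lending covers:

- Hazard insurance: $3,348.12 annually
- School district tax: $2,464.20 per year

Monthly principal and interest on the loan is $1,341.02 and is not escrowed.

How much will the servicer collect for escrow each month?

$484.36

Hazard insurance: $3,348.12 per year
School district tax: $2,464.20 per year
Yearly total = $5,812.32
Per month = $5,812.32 / 12 = $484.36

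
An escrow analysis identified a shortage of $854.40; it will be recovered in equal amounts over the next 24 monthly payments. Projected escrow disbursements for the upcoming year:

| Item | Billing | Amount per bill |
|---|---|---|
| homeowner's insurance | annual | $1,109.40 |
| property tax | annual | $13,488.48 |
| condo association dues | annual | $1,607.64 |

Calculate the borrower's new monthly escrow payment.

$1,386.06

Homeowner's insurance — $1,109.40 per year
Property tax — $13,488.48 per year
Condo association dues — $1,607.64 per year
Total annual escrow = $1,109.40 + $13,488.48 + $1,607.64 = $16,205.52
Per month = $16,205.52 ÷ 12 = $1,350.46
Monthly shortage recovery: $854.40 ÷ 24 = $35.60
New monthly escrow = $1,350.46 + $35.60 = $1,386.06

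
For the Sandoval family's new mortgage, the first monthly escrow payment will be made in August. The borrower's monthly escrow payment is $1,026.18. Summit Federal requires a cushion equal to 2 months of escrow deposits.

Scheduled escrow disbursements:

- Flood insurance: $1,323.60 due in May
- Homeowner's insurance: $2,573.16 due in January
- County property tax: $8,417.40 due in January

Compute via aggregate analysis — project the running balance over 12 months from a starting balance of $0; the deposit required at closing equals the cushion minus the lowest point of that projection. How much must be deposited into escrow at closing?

Cushion = 2 × $1,026.18 = $2,052.36
Trial balance (start $0, +$1,026.18 each month, − disbursements):
  Aug: +$1,026.18 → $1,026.18
  Sep: +$1,026.18 → $2,052.36
  Oct: +$1,026.18 → $3,078.54
  Nov: +$1,026.18 → $4,104.72
  Dec: +$1,026.18 → $5,130.90
  Jan: +$1,026.18 − $10,990.56 → -$4,833.48
  Feb: +$1,026.18 → -$3,807.30
  Mar: +$1,026.18 → -$2,781.12
  Apr: +$1,026.18 → -$1,754.94
  May: +$1,026.18 − $1,323.60 → -$2,052.36
  Jun: +$1,026.18 → -$1,026.18
  Jul: +$1,026.18 → $0.00
Lowest trial balance = -$4,833.48 (Jan)
Initial deposit = cushion − low point = $2,052.36 − (-$4,833.48) = $6,885.84

$6,885.84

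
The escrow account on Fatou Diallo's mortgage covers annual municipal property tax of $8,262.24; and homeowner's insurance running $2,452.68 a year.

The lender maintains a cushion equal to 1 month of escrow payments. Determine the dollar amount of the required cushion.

$892.91

Municipal property tax = $8,262.24
Homeowner's insurance = $2,452.68
Total annual escrow = $8,262.24 + $2,452.68 = $10,714.92
Base monthly escrow = $10,714.92 ÷ 12 = $892.91
Cushion = 1 × $892.91 = $892.91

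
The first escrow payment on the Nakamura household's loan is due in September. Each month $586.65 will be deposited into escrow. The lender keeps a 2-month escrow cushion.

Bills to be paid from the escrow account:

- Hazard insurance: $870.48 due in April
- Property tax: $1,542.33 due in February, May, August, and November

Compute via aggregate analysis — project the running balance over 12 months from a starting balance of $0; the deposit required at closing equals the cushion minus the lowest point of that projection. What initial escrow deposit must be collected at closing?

Cushion = 2 × $586.65 = $1,173.30
Trial balance (start $0, +$586.65 each month, − disbursements):
  Sep: +$586.65 → $586.65
  Oct: +$586.65 → $1,173.30
  Nov: +$586.65 − $1,542.33 → $217.62
  Dec: +$586.65 → $804.27
  Jan: +$586.65 → $1,390.92
  Feb: +$586.65 − $1,542.33 → $435.24
  Mar: +$586.65 → $1,021.89
  Apr: +$586.65 − $870.48 → $738.06
  May: +$586.65 − $1,542.33 → -$217.62
  Jun: +$586.65 → $369.03
  Jul: +$586.65 → $955.68
  Aug: +$586.65 − $1,542.33 → $0.00
Lowest trial balance = -$217.62 (May)
Initial deposit = cushion − low point = $1,173.30 − (-$217.62) = $1,390.92

$1,390.92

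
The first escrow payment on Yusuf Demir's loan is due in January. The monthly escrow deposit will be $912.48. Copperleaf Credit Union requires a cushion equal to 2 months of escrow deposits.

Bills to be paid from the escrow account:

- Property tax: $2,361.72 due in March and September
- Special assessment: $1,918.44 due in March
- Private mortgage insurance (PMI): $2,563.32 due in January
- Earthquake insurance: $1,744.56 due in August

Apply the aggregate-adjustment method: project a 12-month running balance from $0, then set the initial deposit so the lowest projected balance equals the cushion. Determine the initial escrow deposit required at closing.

Cushion = 2 × $912.48 = $1,824.96
Trial balance (start $0, +$912.48 each month, − disbursements):
  Jan: +$912.48 − $2,563.32 → -$1,650.84
  Feb: +$912.48 → -$738.36
  Mar: +$912.48 − $4,280.16 → -$4,106.04
  Apr: +$912.48 → -$3,193.56
  May: +$912.48 → -$2,281.08
  Jun: +$912.48 → -$1,368.60
  Jul: +$912.48 → -$456.12
  Aug: +$912.48 − $1,744.56 → -$1,288.20
  Sep: +$912.48 − $2,361.72 → -$2,737.44
  Oct: +$912.48 → -$1,824.96
  Nov: +$912.48 → -$912.48
  Dec: +$912.48 → $0.00
Lowest trial balance = -$4,106.04 (Mar)
Initial deposit = cushion − low point = $1,824.96 − (-$4,106.04) = $5,931.00

$5,931.00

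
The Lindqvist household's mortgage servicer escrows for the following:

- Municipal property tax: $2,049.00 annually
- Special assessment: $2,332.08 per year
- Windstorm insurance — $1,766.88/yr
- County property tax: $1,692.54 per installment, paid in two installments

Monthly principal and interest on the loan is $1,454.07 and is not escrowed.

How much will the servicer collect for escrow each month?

$794.42

Municipal property tax — $2,049.00
Special assessment — $2,332.08
Windstorm insurance — $1,766.88
County property tax — $1,692.54 × 2 = $3,385.08
Total per year = $2,049.00 + $2,332.08 + $1,766.88 + $3,385.08 = $9,533.04
Base monthly escrow = $9,533.04 ÷ 12 = $794.42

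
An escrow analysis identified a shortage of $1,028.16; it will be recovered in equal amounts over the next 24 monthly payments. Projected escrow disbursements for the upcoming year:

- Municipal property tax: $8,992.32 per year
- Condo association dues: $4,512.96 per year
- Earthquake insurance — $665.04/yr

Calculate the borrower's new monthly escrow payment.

Municipal property tax = $8,992.32/yr
Condo association dues = $4,512.96/yr
Earthquake insurance = $665.04/yr
Yearly total = $8,992.32 + $4,512.96 + $665.04 = $14,170.32
Monthly escrow = $14,170.32 ÷ 12 = $1,180.86
Shortage spread = $1,028.16 / 24 = $42.84/mo
New monthly escrow = $1,180.86 + $42.84 = $1,223.70

$1,223.70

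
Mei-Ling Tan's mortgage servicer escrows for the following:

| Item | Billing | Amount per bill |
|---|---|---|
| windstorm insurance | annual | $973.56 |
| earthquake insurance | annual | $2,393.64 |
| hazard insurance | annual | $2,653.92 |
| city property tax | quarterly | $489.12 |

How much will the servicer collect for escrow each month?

Windstorm insurance = $973.56 annually
Earthquake insurance = $2,393.64 annually
Hazard insurance = $2,653.92 annually
City property tax = $489.12 × 4 = $1,956.48 annually
Total per year = $7,977.60
Monthly = $7,977.60 / 12 = $664.80

$664.80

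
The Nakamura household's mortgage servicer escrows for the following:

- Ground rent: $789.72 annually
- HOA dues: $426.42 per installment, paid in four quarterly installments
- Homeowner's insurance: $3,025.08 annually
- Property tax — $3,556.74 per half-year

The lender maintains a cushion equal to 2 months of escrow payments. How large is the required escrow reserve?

Ground rent = $789.72 annually
HOA dues = $426.42 × 4 = $1,705.68 annually
Homeowner's insurance = $3,025.08 annually
Property tax = $3,556.74 × 2 = $7,113.48 annually
Total per year = $789.72 + $1,705.68 + $3,025.08 + $7,113.48 = $12,633.96
Per month = $12,633.96 / 12 = $1,052.83
Cushion = 2 × $1,052.83 = $2,105.66

$2,105.66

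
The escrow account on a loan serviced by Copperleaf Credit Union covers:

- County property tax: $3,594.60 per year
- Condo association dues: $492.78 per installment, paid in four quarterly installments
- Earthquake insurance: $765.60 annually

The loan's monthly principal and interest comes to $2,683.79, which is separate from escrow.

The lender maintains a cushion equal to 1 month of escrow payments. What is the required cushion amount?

County property tax: $3,594.60 per year
Condo association dues: $492.78 × 4 = $1,971.12 per year
Earthquake insurance: $765.60 per year
Total annual escrow = $6,331.32
Per month = $6,331.32 / 12 = $527.61
Required cushion = 1 × $527.61 = $527.61

$527.61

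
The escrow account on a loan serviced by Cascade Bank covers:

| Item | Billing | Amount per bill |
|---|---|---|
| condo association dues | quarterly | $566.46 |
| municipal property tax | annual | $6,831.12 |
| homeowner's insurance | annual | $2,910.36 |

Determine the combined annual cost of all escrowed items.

Condo association dues = $566.46 × 4 = $2,265.84 per year
Municipal property tax = $6,831.12 per year
Homeowner's insurance = $2,910.36 per year
Total annual escrow = $12,007.32

$12,007.32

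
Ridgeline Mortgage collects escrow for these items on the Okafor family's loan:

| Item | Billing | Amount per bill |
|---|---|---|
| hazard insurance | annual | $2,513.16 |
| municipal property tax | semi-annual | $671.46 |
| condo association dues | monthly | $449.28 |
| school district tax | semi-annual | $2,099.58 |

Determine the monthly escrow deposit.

Hazard insurance = $2,513.16 per year
Municipal property tax = $671.46 × 2 = $1,342.92 per year
Condo association dues = $449.28 × 12 = $5,391.36 per year
School district tax = $2,099.58 × 2 = $4,199.16 per year
Annual escrow total = $2,513.16 + $1,342.92 + $5,391.36 + $4,199.16 = $13,446.60
Monthly = $13,446.60 / 12 = $1,120.55

$1,120.55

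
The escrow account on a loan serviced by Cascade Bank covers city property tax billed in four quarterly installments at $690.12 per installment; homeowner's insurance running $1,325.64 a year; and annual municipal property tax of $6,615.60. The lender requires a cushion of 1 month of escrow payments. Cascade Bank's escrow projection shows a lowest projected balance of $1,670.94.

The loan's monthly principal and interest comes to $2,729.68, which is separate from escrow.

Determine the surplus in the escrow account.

City property tax = $690.12 × 4 = $2,760.48/yr
Homeowner's insurance = $1,325.64/yr
Municipal property tax = $6,615.60/yr
Total per year = $10,701.72
Monthly = $10,701.72 ÷ 12 = $891.81
Required reserve = 1 × $891.81 = $891.81
Surplus = $1,670.94 − $891.81 = $779.13

$779.13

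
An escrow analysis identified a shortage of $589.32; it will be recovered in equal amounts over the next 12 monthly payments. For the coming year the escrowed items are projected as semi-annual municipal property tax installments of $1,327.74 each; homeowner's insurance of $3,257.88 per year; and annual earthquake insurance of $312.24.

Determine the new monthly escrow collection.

$567.91

Municipal property tax = $1,327.74 × 2 = $2,655.48 per year
Homeowner's insurance = $3,257.88 per year
Earthquake insurance = $312.24 per year
Total per year = $6,225.60
Per month = $6,225.60 / 12 = $518.80
Monthly shortage recovery: $589.32 / 12 = $49.11
Adjusted monthly = $518.80 + $49.11 = $567.91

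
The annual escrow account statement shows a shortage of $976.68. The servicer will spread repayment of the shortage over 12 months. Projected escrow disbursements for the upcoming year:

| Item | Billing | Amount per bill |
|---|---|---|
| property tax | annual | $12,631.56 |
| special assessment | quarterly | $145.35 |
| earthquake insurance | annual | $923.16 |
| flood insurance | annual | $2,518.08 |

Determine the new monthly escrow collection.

Property tax: $12,631.56
Special assessment: $145.35 × 4 = $581.40
Earthquake insurance: $923.16
Flood insurance: $2,518.08
Total annual escrow = $16,654.20
Per month = $16,654.20 ÷ 12 = $1,387.85
Monthly shortage recovery: $976.68 ÷ 12 = $81.39
New monthly escrow = $1,387.85 + $81.39 = $1,469.24

$1,469.24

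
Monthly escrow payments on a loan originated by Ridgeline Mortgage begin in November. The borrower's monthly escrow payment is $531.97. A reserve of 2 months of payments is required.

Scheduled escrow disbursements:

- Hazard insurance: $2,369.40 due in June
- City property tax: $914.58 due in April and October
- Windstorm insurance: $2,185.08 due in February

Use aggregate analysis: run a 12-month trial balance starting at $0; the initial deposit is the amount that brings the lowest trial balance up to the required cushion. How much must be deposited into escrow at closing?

$2,277.24

Cushion = 2 × $531.97 = $1,063.94
Trial balance (start $0, +$531.97 each month, − disbursements):
  Nov: +$531.97 → $531.97
  Dec: +$531.97 → $1,063.94
  Jan: +$531.97 → $1,595.91
  Feb: +$531.97 − $2,185.08 → -$57.20
  Mar: +$531.97 → $474.77
  Apr: +$531.97 − $914.58 → $92.16
  May: +$531.97 → $624.13
  Jun: +$531.97 − $2,369.40 → -$1,213.30
  Jul: +$531.97 → -$681.33
  Aug: +$531.97 → -$149.36
  Sep: +$531.97 → $382.61
  Oct: +$531.97 − $914.58 → $0.00
Lowest trial balance = -$1,213.30 (Jun)
Initial deposit = cushion − low point = $1,063.94 − (-$1,213.30) = $2,277.24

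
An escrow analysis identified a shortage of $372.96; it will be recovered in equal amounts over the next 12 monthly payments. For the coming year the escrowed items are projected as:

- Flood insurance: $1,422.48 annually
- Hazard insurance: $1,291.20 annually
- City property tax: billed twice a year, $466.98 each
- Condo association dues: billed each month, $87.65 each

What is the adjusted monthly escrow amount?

$422.70

Flood insurance = $1,422.48
Hazard insurance = $1,291.20
City property tax = $466.98 × 2 = $933.96
Condo association dues = $87.65 × 12 = $1,051.80
Total per year = $1,422.48 + $1,291.20 + $933.96 + $1,051.80 = $4,699.44
Monthly escrow = $4,699.44 ÷ 12 = $391.62
Monthly shortage recovery: $372.96 ÷ 12 = $31.08
New monthly escrow = $391.62 + $31.08 = $422.70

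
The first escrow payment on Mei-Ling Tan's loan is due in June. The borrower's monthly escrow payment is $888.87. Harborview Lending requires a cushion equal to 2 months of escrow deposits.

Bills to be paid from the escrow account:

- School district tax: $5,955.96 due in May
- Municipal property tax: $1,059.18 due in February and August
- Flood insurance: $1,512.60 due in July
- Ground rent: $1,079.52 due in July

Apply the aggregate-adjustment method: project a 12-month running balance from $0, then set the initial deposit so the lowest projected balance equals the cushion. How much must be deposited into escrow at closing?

$2,762.43

Cushion = 2 × $888.87 = $1,777.74
Trial balance (start $0, +$888.87 each month, − disbursements):
  Jun: +$888.87 → $888.87
  Jul: +$888.87 − $2,592.12 → -$814.38
  Aug: +$888.87 − $1,059.18 → -$984.69
  Sep: +$888.87 → -$95.82
  Oct: +$888.87 → $793.05
  Nov: +$888.87 → $1,681.92
  Dec: +$888.87 → $2,570.79
  Jan: +$888.87 → $3,459.66
  Feb: +$888.87 − $1,059.18 → $3,289.35
  Mar: +$888.87 → $4,178.22
  Apr: +$888.87 → $5,067.09
  May: +$888.87 − $5,955.96 → $0.00
Lowest trial balance = -$984.69 (Aug)
Initial deposit = cushion − low point = $1,777.74 − (-$984.69) = $2,762.43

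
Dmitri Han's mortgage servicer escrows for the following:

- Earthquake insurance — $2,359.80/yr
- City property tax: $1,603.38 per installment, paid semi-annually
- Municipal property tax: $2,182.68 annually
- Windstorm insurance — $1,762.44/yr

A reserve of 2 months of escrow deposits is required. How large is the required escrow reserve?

$1,585.28

Earthquake insurance: $2,359.80/yr
City property tax: $1,603.38 × 2 = $3,206.76/yr
Municipal property tax: $2,182.68/yr
Windstorm insurance: $1,762.44/yr
Yearly total = $2,359.80 + $3,206.76 + $2,182.68 + $1,762.44 = $9,511.68
Base monthly escrow = $9,511.68 / 12 = $792.64
Cushion = 2 × $792.64 = $1,585.28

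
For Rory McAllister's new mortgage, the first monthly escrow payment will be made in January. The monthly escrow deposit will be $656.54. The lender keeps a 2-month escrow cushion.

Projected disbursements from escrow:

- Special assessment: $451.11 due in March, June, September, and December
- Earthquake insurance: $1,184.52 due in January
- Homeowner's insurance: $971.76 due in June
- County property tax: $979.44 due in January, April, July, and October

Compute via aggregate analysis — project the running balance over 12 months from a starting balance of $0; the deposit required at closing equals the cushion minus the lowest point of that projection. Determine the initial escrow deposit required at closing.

Cushion = 2 × $656.54 = $1,313.08
Trial balance (start $0, +$656.54 each month, − disbursements):
  Jan: +$656.54 − $2,163.96 → -$1,507.42
  Feb: +$656.54 → -$850.88
  Mar: +$656.54 − $451.11 → -$645.45
  Apr: +$656.54 − $979.44 → -$968.35
  May: +$656.54 → -$311.81
  Jun: +$656.54 − $1,422.87 → -$1,078.14
  Jul: +$656.54 − $979.44 → -$1,401.04
  Aug: +$656.54 → -$744.50
  Sep: +$656.54 − $451.11 → -$539.07
  Oct: +$656.54 − $979.44 → -$861.97
  Nov: +$656.54 → -$205.43
  Dec: +$656.54 − $451.11 → $0.00
Lowest trial balance = -$1,507.42 (Jan)
Initial deposit = cushion − low point = $1,313.08 − (-$1,507.42) = $2,820.50

$2,820.50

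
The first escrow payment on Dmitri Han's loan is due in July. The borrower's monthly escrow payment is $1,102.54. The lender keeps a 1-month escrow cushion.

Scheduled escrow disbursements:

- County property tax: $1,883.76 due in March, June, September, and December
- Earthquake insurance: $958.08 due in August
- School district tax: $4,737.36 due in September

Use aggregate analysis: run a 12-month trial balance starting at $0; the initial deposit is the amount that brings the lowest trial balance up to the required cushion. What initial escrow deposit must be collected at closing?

$5,374.12

Cushion = 1 × $1,102.54 = $1,102.54
Trial balance (start $0, +$1,102.54 each month, − disbursements):
  Jul: +$1,102.54 → $1,102.54
  Aug: +$1,102.54 − $958.08 → $1,247.00
  Sep: +$1,102.54 − $6,621.12 → -$4,271.58
  Oct: +$1,102.54 → -$3,169.04
  Nov: +$1,102.54 → -$2,066.50
  Dec: +$1,102.54 − $1,883.76 → -$2,847.72
  Jan: +$1,102.54 → -$1,745.18
  Feb: +$1,102.54 → -$642.64
  Mar: +$1,102.54 − $1,883.76 → -$1,423.86
  Apr: +$1,102.54 → -$321.32
  May: +$1,102.54 → $781.22
  Jun: +$1,102.54 − $1,883.76 → $0.00
Lowest trial balance = -$4,271.58 (Sep)
Initial deposit = cushion − low point = $1,102.54 − (-$4,271.58) = $5,374.12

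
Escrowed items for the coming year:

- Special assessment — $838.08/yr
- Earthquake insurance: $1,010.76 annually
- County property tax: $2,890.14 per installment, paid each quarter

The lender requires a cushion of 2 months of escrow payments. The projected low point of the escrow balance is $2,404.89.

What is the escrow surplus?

Special assessment — $838.08
Earthquake insurance — $1,010.76
County property tax — $2,890.14 × 4 = $11,560.56
Annual escrow total = $13,409.40
Base monthly escrow = $13,409.40 / 12 = $1,117.45
Required cushion = 2 × $1,117.45 = $2,234.90
Excess over cushion: $2,404.89 − $2,234.90 = $169.99

$169.99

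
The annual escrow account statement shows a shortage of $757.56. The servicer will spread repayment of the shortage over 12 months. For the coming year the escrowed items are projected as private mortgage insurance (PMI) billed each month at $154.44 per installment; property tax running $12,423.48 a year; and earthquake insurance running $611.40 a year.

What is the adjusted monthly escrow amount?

Private mortgage insurance (PMI) — $154.44 × 12 = $1,853.28 annually
Property tax — $12,423.48 annually
Earthquake insurance — $611.40 annually
Annual escrow total = $1,853.28 + $12,423.48 + $611.40 = $14,888.16
Per month = $14,888.16 ÷ 12 = $1,240.68
Monthly shortage recovery: $757.56 ÷ 12 = $63.13
New monthly escrow = $1,240.68 + $63.13 = $1,303.81

$1,303.81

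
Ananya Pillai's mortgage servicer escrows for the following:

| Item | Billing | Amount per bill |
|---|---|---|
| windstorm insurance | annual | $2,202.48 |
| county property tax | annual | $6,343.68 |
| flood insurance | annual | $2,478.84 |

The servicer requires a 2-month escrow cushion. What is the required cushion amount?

Windstorm insurance = $2,202.48/yr
County property tax = $6,343.68/yr
Flood insurance = $2,478.84/yr
Yearly total = $11,025.00
Monthly = $11,025.00 / 12 = $918.75
Required cushion = 2 × $918.75 = $1,837.50

$1,837.50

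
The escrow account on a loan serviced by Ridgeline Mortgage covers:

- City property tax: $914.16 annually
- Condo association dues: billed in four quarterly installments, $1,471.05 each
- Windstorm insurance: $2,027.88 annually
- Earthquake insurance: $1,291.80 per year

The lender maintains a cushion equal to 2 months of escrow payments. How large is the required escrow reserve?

$1,686.34

City property tax = $914.16/yr
Condo association dues = $1,471.05 × 4 = $5,884.20/yr
Windstorm insurance = $2,027.88/yr
Earthquake insurance = $1,291.80/yr
Annual escrow total = $914.16 + $5,884.20 + $2,027.88 + $1,291.80 = $10,118.04
Monthly escrow = $10,118.04 ÷ 12 = $843.17
Required cushion = 2 × $843.17 = $1,686.34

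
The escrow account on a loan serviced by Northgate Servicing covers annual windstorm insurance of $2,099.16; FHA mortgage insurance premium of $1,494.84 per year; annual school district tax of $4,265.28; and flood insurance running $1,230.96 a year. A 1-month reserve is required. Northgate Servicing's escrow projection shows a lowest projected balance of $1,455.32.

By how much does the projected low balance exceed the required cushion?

Windstorm insurance = $2,099.16 per year
FHA mortgage insurance premium = $1,494.84 per year
School district tax = $4,265.28 per year
Flood insurance = $1,230.96 per year
Total annual escrow = $9,090.24
Monthly = $9,090.24 ÷ 12 = $757.52
Required cushion = 1 × $757.52 = $757.52
Excess over cushion: $1,455.32 − $757.52 = $697.80

$697.80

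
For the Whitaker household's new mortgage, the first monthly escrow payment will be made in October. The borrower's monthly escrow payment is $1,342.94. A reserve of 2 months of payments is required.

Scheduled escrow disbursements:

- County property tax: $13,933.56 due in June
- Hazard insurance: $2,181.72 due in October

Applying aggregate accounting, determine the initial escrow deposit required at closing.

$6,714.70

Cushion = 2 × $1,342.94 = $2,685.88
Trial balance (start $0, +$1,342.94 each month, − disbursements):
  Oct: +$1,342.94 − $2,181.72 → -$838.78
  Nov: +$1,342.94 → $504.16
  Dec: +$1,342.94 → $1,847.10
  Jan: +$1,342.94 → $3,190.04
  Feb: +$1,342.94 → $4,532.98
  Mar: +$1,342.94 → $5,875.92
  Apr: +$1,342.94 → $7,218.86
  May: +$1,342.94 → $8,561.80
  Jun: +$1,342.94 − $13,933.56 → -$4,028.82
  Jul: +$1,342.94 → -$2,685.88
  Aug: +$1,342.94 → -$1,342.94
  Sep: +$1,342.94 → $0.00
Lowest trial balance = -$4,028.82 (Jun)
Initial deposit = cushion − low point = $2,685.88 − (-$4,028.82) = $6,714.70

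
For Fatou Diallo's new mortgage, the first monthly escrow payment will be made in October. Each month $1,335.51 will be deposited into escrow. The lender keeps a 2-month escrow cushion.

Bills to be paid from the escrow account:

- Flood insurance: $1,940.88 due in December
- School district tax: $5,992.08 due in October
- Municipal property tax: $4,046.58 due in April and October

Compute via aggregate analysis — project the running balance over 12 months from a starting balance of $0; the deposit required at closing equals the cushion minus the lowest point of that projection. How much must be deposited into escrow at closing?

$11,374.17

Cushion = 2 × $1,335.51 = $2,671.02
Trial balance (start $0, +$1,335.51 each month, − disbursements):
  Oct: +$1,335.51 − $10,038.66 → -$8,703.15
  Nov: +$1,335.51 → -$7,367.64
  Dec: +$1,335.51 − $1,940.88 → -$7,973.01
  Jan: +$1,335.51 → -$6,637.50
  Feb: +$1,335.51 → -$5,301.99
  Mar: +$1,335.51 → -$3,966.48
  Apr: +$1,335.51 − $4,046.58 → -$6,677.55
  May: +$1,335.51 → -$5,342.04
  Jun: +$1,335.51 → -$4,006.53
  Jul: +$1,335.51 → -$2,671.02
  Aug: +$1,335.51 → -$1,335.51
  Sep: +$1,335.51 → $0.00
Lowest trial balance = -$8,703.15 (Oct)
Initial deposit = cushion − low point = $2,671.02 − (-$8,703.15) = $11,374.17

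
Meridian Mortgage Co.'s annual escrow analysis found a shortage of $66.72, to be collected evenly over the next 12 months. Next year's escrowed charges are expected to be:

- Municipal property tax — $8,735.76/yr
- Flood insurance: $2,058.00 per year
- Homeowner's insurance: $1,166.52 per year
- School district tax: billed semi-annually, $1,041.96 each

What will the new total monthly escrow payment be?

$1,175.91

Municipal property tax: $8,735.76 per year
Flood insurance: $2,058.00 per year
Homeowner's insurance: $1,166.52 per year
School district tax: $1,041.96 × 2 = $2,083.92 per year
Yearly total = $14,044.20
Monthly escrow = $14,044.20 ÷ 12 = $1,170.35
Shortage spread = $66.72 ÷ 12 = $5.56/mo
Adjusted monthly = $1,170.35 + $5.56 = $1,175.91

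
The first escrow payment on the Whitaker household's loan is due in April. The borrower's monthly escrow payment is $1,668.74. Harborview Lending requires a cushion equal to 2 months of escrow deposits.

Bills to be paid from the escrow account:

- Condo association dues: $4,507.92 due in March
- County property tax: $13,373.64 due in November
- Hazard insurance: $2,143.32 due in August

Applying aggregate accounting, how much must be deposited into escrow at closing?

$5,504.52

Cushion = 2 × $1,668.74 = $3,337.48
Trial balance (start $0, +$1,668.74 each month, − disbursements):
  Apr: +$1,668.74 → $1,668.74
  May: +$1,668.74 → $3,337.48
  Jun: +$1,668.74 → $5,006.22
  Jul: +$1,668.74 → $6,674.96
  Aug: +$1,668.74 − $2,143.32 → $6,200.38
  Sep: +$1,668.74 → $7,869.12
  Oct: +$1,668.74 → $9,537.86
  Nov: +$1,668.74 − $13,373.64 → -$2,167.04
  Dec: +$1,668.74 → -$498.30
  Jan: +$1,668.74 → $1,170.44
  Feb: +$1,668.74 → $2,839.18
  Mar: +$1,668.74 − $4,507.92 → $0.00
Lowest trial balance = -$2,167.04 (Nov)
Initial deposit = cushion − low point = $3,337.48 − (-$2,167.04) = $5,504.52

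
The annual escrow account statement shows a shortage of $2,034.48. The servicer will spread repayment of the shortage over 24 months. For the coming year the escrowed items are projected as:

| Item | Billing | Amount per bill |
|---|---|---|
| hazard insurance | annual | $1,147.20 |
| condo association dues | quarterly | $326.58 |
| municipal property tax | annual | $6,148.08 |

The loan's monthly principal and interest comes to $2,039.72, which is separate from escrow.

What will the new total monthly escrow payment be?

Hazard insurance — $1,147.20
Condo association dues — $326.58 × 4 = $1,306.32
Municipal property tax — $6,148.08
Annual escrow total = $1,147.20 + $1,306.32 + $6,148.08 = $8,601.60
Monthly escrow = $8,601.60 ÷ 12 = $716.80
Monthly shortage recovery: $2,034.48 / 24 = $84.77
New monthly escrow = $716.80 + $84.77 = $801.57

$801.57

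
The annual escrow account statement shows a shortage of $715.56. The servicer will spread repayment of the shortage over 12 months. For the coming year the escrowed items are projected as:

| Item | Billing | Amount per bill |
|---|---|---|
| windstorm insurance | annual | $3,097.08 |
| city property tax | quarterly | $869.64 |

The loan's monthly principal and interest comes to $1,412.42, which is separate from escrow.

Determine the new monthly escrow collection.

$607.60

Windstorm insurance — $3,097.08/yr
City property tax — $869.64 × 4 = $3,478.56/yr
Annual escrow total = $3,097.08 + $3,478.56 = $6,575.64
Monthly escrow = $6,575.64 / 12 = $547.97
Monthly shortage recovery: $715.56 / 12 = $59.63
Adjusted monthly = $547.97 + $59.63 = $607.60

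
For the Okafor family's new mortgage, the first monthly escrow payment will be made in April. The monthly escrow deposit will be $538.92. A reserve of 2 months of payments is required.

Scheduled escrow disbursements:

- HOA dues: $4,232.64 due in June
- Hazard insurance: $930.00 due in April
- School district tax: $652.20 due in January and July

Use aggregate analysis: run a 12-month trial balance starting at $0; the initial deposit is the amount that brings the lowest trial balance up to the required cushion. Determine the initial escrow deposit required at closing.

$4,737.00

Cushion = 2 × $538.92 = $1,077.84
Trial balance (start $0, +$538.92 each month, − disbursements):
  Apr: +$538.92 − $930.00 → -$391.08
  May: +$538.92 → $147.84
  Jun: +$538.92 − $4,232.64 → -$3,545.88
  Jul: +$538.92 − $652.20 → -$3,659.16
  Aug: +$538.92 → -$3,120.24
  Sep: +$538.92 → -$2,581.32
  Oct: +$538.92 → -$2,042.40
  Nov: +$538.92 → -$1,503.48
  Dec: +$538.92 → -$964.56
  Jan: +$538.92 − $652.20 → -$1,077.84
  Feb: +$538.92 → -$538.92
  Mar: +$538.92 → $0.00
Lowest trial balance = -$3,659.16 (Jul)
Initial deposit = cushion − low point = $1,077.84 − (-$3,659.16) = $4,737.00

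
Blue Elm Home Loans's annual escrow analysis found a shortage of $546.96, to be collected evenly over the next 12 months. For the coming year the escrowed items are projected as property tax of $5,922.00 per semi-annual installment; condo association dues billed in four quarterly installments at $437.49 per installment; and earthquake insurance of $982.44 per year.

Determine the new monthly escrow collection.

Property tax — $5,922.00 × 2 = $11,844.00/yr
Condo association dues — $437.49 × 4 = $1,749.96/yr
Earthquake insurance — $982.44/yr
Annual escrow total = $14,576.40
Monthly = $14,576.40 / 12 = $1,214.70
Monthly shortage recovery: $546.96 ÷ 12 = $45.58
Adjusted monthly = $1,214.70 + $45.58 = $1,260.28

$1,260.28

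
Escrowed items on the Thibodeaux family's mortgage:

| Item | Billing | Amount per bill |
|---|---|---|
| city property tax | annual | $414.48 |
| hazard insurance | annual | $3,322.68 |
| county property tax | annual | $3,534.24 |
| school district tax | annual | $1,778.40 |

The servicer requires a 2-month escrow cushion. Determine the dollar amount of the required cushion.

$1,508.30

City property tax — $414.48 annually
Hazard insurance — $3,322.68 annually
County property tax — $3,534.24 annually
School district tax — $1,778.40 annually
Annual escrow total = $414.48 + $3,322.68 + $3,534.24 + $1,778.40 = $9,049.80
Per month = $9,049.80 ÷ 12 = $754.15
Reserve = 2 × $754.15 = $1,508.30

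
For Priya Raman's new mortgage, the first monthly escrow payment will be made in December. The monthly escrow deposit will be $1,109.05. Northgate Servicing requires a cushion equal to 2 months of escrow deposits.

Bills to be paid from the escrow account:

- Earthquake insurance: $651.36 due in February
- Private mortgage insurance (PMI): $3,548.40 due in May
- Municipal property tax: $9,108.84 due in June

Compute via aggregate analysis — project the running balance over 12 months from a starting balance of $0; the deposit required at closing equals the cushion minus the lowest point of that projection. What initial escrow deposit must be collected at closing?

Cushion = 2 × $1,109.05 = $2,218.10
Trial balance (start $0, +$1,109.05 each month, − disbursements):
  Dec: +$1,109.05 → $1,109.05
  Jan: +$1,109.05 → $2,218.10
  Feb: +$1,109.05 − $651.36 → $2,675.79
  Mar: +$1,109.05 → $3,784.84
  Apr: +$1,109.05 → $4,893.89
  May: +$1,109.05 − $3,548.40 → $2,454.54
  Jun: +$1,109.05 − $9,108.84 → -$5,545.25
  Jul: +$1,109.05 → -$4,436.20
  Aug: +$1,109.05 → -$3,327.15
  Sep: +$1,109.05 → -$2,218.10
  Oct: +$1,109.05 → -$1,109.05
  Nov: +$1,109.05 → $0.00
Lowest trial balance = -$5,545.25 (Jun)
Initial deposit = cushion − low point = $2,218.10 − (-$5,545.25) = $7,763.35

$7,763.35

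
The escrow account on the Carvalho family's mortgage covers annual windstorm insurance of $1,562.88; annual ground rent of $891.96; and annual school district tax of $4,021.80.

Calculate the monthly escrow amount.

Windstorm insurance: $1,562.88/yr
Ground rent: $891.96/yr
School district tax: $4,021.80/yr
Annual escrow total = $1,562.88 + $891.96 + $4,021.80 = $6,476.64
Monthly escrow = $6,476.64 ÷ 12 = $539.72

$539.72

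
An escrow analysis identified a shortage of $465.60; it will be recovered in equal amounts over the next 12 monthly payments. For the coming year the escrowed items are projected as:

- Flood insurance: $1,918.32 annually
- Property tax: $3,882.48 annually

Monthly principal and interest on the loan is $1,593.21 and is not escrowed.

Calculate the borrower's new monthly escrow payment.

Flood insurance — $1,918.32/yr
Property tax — $3,882.48/yr
Total per year = $1,918.32 + $3,882.48 = $5,800.80
Monthly = $5,800.80 / 12 = $483.40
Shortage per month = $465.60 ÷ 12 = $38.80
Adjusted monthly = $483.40 + $38.80 = $522.20

$522.20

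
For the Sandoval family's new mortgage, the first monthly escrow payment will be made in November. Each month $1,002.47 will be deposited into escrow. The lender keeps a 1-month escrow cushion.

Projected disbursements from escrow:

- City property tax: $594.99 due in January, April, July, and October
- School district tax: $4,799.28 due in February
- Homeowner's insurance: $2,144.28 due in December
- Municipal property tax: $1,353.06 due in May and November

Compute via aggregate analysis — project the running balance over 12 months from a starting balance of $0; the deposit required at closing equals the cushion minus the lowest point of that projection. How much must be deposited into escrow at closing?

Cushion = 1 × $1,002.47 = $1,002.47
Trial balance (start $0, +$1,002.47 each month, − disbursements):
  Nov: +$1,002.47 − $1,353.06 → -$350.59
  Dec: +$1,002.47 − $2,144.28 → -$1,492.40
  Jan: +$1,002.47 − $594.99 → -$1,084.92
  Feb: +$1,002.47 − $4,799.28 → -$4,881.73
  Mar: +$1,002.47 → -$3,879.26
  Apr: +$1,002.47 − $594.99 → -$3,471.78
  May: +$1,002.47 − $1,353.06 → -$3,822.37
  Jun: +$1,002.47 → -$2,819.90
  Jul: +$1,002.47 − $594.99 → -$2,412.42
  Aug: +$1,002.47 → -$1,409.95
  Sep: +$1,002.47 → -$407.48
  Oct: +$1,002.47 − $594.99 → $0.00
Lowest trial balance = -$4,881.73 (Feb)
Initial deposit = cushion − low point = $1,002.47 − (-$4,881.73) = $5,884.20

$5,884.20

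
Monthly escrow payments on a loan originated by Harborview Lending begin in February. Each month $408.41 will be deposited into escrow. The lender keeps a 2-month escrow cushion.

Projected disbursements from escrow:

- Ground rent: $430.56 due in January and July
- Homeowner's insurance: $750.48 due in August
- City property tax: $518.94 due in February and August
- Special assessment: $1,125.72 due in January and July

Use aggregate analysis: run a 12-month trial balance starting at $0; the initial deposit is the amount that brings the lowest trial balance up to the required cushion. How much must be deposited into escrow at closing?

Cushion = 2 × $408.41 = $816.82
Trial balance (start $0, +$408.41 each month, − disbursements):
  Feb: +$408.41 − $518.94 → -$110.53
  Mar: +$408.41 → $297.88
  Apr: +$408.41 → $706.29
  May: +$408.41 → $1,114.70
  Jun: +$408.41 → $1,523.11
  Jul: +$408.41 − $1,556.28 → $375.24
  Aug: +$408.41 − $1,269.42 → -$485.77
  Sep: +$408.41 → -$77.36
  Oct: +$408.41 → $331.05
  Nov: +$408.41 → $739.46
  Dec: +$408.41 → $1,147.87
  Jan: +$408.41 − $1,556.28 → $0.00
Lowest trial balance = -$485.77 (Aug)
Initial deposit = cushion − low point = $816.82 − (-$485.77) = $1,302.59

$1,302.59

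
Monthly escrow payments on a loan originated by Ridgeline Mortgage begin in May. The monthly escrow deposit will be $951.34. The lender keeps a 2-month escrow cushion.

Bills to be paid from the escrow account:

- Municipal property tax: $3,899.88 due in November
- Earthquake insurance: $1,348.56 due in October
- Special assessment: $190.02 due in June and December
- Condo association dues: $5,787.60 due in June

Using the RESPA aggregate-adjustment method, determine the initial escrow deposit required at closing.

Cushion = 2 × $951.34 = $1,902.68
Trial balance (start $0, +$951.34 each month, − disbursements):
  May: +$951.34 → $951.34
  Jun: +$951.34 − $5,977.62 → -$4,074.94
  Jul: +$951.34 → -$3,123.60
  Aug: +$951.34 → -$2,172.26
  Sep: +$951.34 → -$1,220.92
  Oct: +$951.34 − $1,348.56 → -$1,618.14
  Nov: +$951.34 − $3,899.88 → -$4,566.68
  Dec: +$951.34 − $190.02 → -$3,805.36
  Jan: +$951.34 → -$2,854.02
  Feb: +$951.34 → -$1,902.68
  Mar: +$951.34 → -$951.34
  Apr: +$951.34 → $0.00
Lowest trial balance = -$4,566.68 (Nov)
Initial deposit = cushion − low point = $1,902.68 − (-$4,566.68) = $6,469.36

$6,469.36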